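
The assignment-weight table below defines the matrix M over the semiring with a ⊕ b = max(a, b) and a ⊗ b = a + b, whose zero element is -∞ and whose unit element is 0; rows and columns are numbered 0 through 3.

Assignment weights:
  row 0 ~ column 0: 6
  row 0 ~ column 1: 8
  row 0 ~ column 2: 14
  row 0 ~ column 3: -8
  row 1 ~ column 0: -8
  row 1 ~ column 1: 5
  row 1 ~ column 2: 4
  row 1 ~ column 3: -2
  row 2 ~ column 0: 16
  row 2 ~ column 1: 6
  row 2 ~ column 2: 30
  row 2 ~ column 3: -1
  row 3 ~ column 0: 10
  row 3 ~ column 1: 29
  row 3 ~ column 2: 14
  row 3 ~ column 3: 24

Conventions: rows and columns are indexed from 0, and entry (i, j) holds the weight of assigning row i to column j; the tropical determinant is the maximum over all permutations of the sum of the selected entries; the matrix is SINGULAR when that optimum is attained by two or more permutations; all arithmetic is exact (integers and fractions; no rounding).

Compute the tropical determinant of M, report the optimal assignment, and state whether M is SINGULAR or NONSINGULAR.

σ = (0, 1, 2, 3): 6 + 5 + 30 + 24 = 65
σ = (0, 1, 3, 2): 6 + 5 + (-1) + 14 = 24
σ = (0, 2, 1, 3): 6 + 4 + 6 + 24 = 40
σ = (0, 2, 3, 1): 6 + 4 + (-1) + 29 = 38
σ = (0, 3, 1, 2): 6 + (-2) + 6 + 14 = 24
σ = (0, 3, 2, 1): 6 + (-2) + 30 + 29 = 63
σ = (1, 0, 2, 3): 8 + (-8) + 30 + 24 = 54
σ = (1, 0, 3, 2): 8 + (-8) + (-1) + 14 = 13
σ = (1, 2, 0, 3): 8 + 4 + 16 + 24 = 52
σ = (1, 2, 3, 0): 8 + 4 + (-1) + 10 = 21
σ = (1, 3, 0, 2): 8 + (-2) + 16 + 14 = 36
σ = (1, 3, 2, 0): 8 + (-2) + 30 + 10 = 46
σ = (2, 0, 1, 3): 14 + (-8) + 6 + 24 = 36
σ = (2, 0, 3, 1): 14 + (-8) + (-1) + 29 = 34
σ = (2, 1, 0, 3): 14 + 5 + 16 + 24 = 59
σ = (2, 1, 3, 0): 14 + 5 + (-1) + 10 = 28
σ = (2, 3, 0, 1): 14 + (-2) + 16 + 29 = 57
σ = (2, 3, 1, 0): 14 + (-2) + 6 + 10 = 28
σ = (3, 0, 1, 2): (-8) + (-8) + 6 + 14 = 4
σ = (3, 0, 2, 1): (-8) + (-8) + 30 + 29 = 43
σ = (3, 1, 0, 2): (-8) + 5 + 16 + 14 = 27
σ = (3, 1, 2, 0): (-8) + 5 + 30 + 10 = 37
σ = (3, 2, 0, 1): (-8) + 4 + 16 + 29 = 41
σ = (3, 2, 1, 0): (-8) + 4 + 6 + 10 = 12
Optimal value attained by: σ = (0, 1, 2, 3).
Answer: det⊕(M) = 65; verdict: NONSINGULAR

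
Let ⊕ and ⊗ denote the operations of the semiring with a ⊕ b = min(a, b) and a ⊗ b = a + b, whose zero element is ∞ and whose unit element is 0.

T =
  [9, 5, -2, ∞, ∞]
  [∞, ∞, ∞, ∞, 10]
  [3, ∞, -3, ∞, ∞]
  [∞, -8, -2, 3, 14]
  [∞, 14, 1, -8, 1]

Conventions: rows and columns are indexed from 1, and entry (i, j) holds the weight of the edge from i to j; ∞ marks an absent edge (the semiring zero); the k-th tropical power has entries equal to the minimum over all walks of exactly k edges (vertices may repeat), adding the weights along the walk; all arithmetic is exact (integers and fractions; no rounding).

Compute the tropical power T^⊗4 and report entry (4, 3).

T^⊗2:
  [1, 14, -5, ∞, 15]
  [∞, 24, 11, 2, 11]
  [0, 8, -6, ∞, ∞]
  [1, -5, -5, 6, 2]
  [4, -16, -10, -7, 2]
T^⊗3:
  [-2, 6, -8, 7, 16]
  [14, -6, 0, 3, 12]
  [-3, 5, -9, ∞, 18]
  [-2, -2, -8, -6, 3]
  [-7, -15, -13, -6, -6]
T^⊗4:
  [-5, -1, -11, 8, 16]
  [3, -5, -3, 4, 4]
  [-6, 2, -12, 10, 15]
  [-5, -14, -11, -5, 4]
  [-10, -14, -16, -14, -5]
Key observation: the optimum is the walk 4->3->3->3->3, with weight (-2) + (-3) + (-3) + (-3) = -11.
Optimal value attained by: walk 4->3->3->3->3.
Answer: (T^⊗4)[4][3] = -11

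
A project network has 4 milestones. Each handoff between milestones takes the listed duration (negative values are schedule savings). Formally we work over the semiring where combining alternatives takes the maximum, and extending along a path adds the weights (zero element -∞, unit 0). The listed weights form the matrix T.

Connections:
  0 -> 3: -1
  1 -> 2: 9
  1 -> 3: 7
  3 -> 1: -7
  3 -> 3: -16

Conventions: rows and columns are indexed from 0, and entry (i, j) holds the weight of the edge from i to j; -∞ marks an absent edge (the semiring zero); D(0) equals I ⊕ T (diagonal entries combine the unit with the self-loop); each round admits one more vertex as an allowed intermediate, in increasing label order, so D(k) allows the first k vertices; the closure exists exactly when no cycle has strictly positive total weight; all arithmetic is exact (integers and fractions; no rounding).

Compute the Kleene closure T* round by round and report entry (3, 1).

D(0):
  [0, -∞, -∞, -1]
  [-∞, 0, 9, 7]
  [-∞, -∞, 0, -∞]
  [-∞, -7, -∞, 0]
D(1):
  [0, -∞, -∞, -1]
  [-∞, 0, 9, 7]
  [-∞, -∞, 0, -∞]
  [-∞, -7, -∞, 0]
D(2):
  [0, -∞, -∞, -1]
  [-∞, 0, 9, 7]
  [-∞, -∞, 0, -∞]
  [-∞, -7, 2, 0]
D(3):
  [0, -∞, -∞, -1]
  [-∞, 0, 9, 7]
  [-∞, -∞, 0, -∞]
  [-∞, -7, 2, 0]
D(4):
  [0, -8, 1, -1]
  [-∞, 0, 9, 7]
  [-∞, -∞, 0, -∞]
  [-∞, -7, 2, 0]
Answer: T*[3][1] = -7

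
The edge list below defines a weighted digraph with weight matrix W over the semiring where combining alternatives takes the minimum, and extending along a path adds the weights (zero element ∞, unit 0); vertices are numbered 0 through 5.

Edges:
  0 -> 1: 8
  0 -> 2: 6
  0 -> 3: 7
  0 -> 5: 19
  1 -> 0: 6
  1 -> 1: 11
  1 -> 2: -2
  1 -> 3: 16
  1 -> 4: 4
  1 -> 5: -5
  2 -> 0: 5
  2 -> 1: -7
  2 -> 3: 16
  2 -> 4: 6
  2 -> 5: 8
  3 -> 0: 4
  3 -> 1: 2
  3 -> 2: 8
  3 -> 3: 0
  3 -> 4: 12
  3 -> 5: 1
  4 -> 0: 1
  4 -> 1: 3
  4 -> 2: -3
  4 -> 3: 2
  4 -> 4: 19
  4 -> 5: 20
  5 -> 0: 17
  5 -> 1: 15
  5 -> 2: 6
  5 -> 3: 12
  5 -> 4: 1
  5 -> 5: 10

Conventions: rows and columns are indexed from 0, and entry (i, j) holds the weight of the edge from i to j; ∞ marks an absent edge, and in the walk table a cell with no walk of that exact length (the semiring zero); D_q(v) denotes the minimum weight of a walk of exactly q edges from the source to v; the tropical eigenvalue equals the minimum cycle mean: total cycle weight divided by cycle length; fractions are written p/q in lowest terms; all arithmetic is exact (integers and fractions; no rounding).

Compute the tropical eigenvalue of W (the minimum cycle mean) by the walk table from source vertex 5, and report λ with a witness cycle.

q=0: [∞, ∞, ∞, ∞, ∞, 0]
q=1: [17, 15, 6, 12, 1, 10]
q=2: [2, -1, -2, 3, 11, 10]
q=3: [3, -9, -3, 3, 3, -6]
q=4: [-3, -10, -11, 3, -5, -14]
q=5: [-6, -18, -12, -3, -13, -15]
q=6: [-12, -19, -20, -11, -14, -23]
Optimal cycle mean attained by: cycle 1->2->1, total (-2) + (-7), length 2.
Answer: λ = -9/2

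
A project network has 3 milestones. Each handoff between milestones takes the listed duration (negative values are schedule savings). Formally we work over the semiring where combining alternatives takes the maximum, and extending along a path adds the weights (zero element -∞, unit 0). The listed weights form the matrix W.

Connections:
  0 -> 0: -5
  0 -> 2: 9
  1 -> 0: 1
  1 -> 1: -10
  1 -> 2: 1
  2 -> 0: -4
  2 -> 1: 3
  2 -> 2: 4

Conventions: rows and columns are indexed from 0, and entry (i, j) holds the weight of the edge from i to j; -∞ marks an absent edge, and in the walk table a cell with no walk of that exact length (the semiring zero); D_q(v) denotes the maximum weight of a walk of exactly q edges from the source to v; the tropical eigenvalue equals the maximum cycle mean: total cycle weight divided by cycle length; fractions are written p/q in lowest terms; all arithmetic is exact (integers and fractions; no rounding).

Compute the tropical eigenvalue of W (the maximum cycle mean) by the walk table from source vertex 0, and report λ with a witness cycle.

q=0: [0, -∞, -∞]
q=1: [-5, -∞, 9]
q=2: [5, 12, 13]
q=3: [13, 16, 17]
Optimal cycle mean attained by: cycle 0->2->1->0, total 9 + 3 + 1, length 3.
Answer: λ = 13/3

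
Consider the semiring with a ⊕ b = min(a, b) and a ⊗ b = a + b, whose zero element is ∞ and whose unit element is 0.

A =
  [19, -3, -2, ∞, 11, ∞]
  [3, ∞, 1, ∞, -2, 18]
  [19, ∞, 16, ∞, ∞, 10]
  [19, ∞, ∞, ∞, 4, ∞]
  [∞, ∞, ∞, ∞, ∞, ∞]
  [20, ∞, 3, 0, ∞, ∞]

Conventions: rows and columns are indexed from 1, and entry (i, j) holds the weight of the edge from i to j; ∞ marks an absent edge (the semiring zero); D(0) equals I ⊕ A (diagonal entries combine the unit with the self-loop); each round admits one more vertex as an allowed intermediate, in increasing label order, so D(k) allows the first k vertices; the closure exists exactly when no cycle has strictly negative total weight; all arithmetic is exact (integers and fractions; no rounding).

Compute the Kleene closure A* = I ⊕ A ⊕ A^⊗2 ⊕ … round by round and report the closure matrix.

D(0):
  [0, -3, -2, ∞, 11, ∞]
  [3, 0, 1, ∞, -2, 18]
  [19, ∞, 0, ∞, ∞, 10]
  [19, ∞, ∞, 0, 4, ∞]
  [∞, ∞, ∞, ∞, 0, ∞]
  [20, ∞, 3, 0, ∞, 0]
D(1):
  [0, -3, -2, ∞, 11, ∞]
  [3, 0, 1, ∞, -2, 18]
  [19, 16, 0, ∞, 30, 10]
  [19, 16, 17, 0, 4, ∞]
  [∞, ∞, ∞, ∞, 0, ∞]
  [20, 17, 3, 0, 31, 0]
D(2):
  [0, -3, -2, ∞, -5, 15]
  [3, 0, 1, ∞, -2, 18]
  [19, 16, 0, ∞, 14, 10]
  [19, 16, 17, 0, 4, 34]
  [∞, ∞, ∞, ∞, 0, ∞]
  [20, 17, 3, 0, 15, 0]
D(3):
  [0, -3, -2, ∞, -5, 8]
  [3, 0, 1, ∞, -2, 11]
  [19, 16, 0, ∞, 14, 10]
  [19, 16, 17, 0, 4, 27]
  [∞, ∞, ∞, ∞, 0, ∞]
  [20, 17, 3, 0, 15, 0]
D(4):
  [0, -3, -2, ∞, -5, 8]
  [3, 0, 1, ∞, -2, 11]
  [19, 16, 0, ∞, 14, 10]
  [19, 16, 17, 0, 4, 27]
  [∞, ∞, ∞, ∞, 0, ∞]
  [19, 16, 3, 0, 4, 0]
D(5):
  [0, -3, -2, ∞, -5, 8]
  [3, 0, 1, ∞, -2, 11]
  [19, 16, 0, ∞, 14, 10]
  [19, 16, 17, 0, 4, 27]
  [∞, ∞, ∞, ∞, 0, ∞]
  [19, 16, 3, 0, 4, 0]
D(6):
  [0, -3, -2, 8, -5, 8]
  [3, 0, 1, 11, -2, 11]
  [19, 16, 0, 10, 14, 10]
  [19, 16, 17, 0, 4, 27]
  [∞, ∞, ∞, ∞, 0, ∞]
  [19, 16, 3, 0, 4, 0]
Answer: A* = [[0, -3, -2, 8, -5, 8], [3, 0, 1, 11, -2, 11], [19, 16, 0, 10, 14, 10], [19, 16, 17, 0, 4, 27], [∞, ∞, ∞, ∞, 0, ∞], [19, 16, 3, 0, 4, 0]]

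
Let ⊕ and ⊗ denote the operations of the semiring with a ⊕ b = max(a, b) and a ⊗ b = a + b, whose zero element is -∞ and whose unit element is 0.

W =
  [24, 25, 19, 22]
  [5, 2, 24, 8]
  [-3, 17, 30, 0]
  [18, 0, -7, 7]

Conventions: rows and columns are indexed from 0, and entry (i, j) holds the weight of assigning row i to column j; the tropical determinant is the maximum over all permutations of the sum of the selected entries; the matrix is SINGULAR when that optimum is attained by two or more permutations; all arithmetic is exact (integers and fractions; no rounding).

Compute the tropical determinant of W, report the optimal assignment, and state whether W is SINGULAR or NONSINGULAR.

σ = (0, 1, 2, 3): 24 + 2 + 30 + 7 = 63
σ = (0, 1, 3, 2): 24 + 2 + 0 + (-7) = 19
σ = (0, 2, 1, 3): 24 + 24 + 17 + 7 = 72
σ = (0, 2, 3, 1): 24 + 24 + 0 + 0 = 48
σ = (0, 3, 1, 2): 24 + 8 + 17 + (-7) = 42
σ = (0, 3, 2, 1): 24 + 8 + 30 + 0 = 62
σ = (1, 0, 2, 3): 25 + 5 + 30 + 7 = 67
σ = (1, 0, 3, 2): 25 + 5 + 0 + (-7) = 23
σ = (1, 2, 0, 3): 25 + 24 + (-3) + 7 = 53
σ = (1, 2, 3, 0): 25 + 24 + 0 + 18 = 67
σ = (1, 3, 0, 2): 25 + 8 + (-3) + (-7) = 23
σ = (1, 3, 2, 0): 25 + 8 + 30 + 18 = 81
σ = (2, 0, 1, 3): 19 + 5 + 17 + 7 = 48
σ = (2, 0, 3, 1): 19 + 5 + 0 + 0 = 24
σ = (2, 1, 0, 3): 19 + 2 + (-3) + 7 = 25
σ = (2, 1, 3, 0): 19 + 2 + 0 + 18 = 39
σ = (2, 3, 0, 1): 19 + 8 + (-3) + 0 = 24
σ = (2, 3, 1, 0): 19 + 8 + 17 + 18 = 62
σ = (3, 0, 1, 2): 22 + 5 + 17 + (-7) = 37
σ = (3, 0, 2, 1): 22 + 5 + 30 + 0 = 57
σ = (3, 1, 0, 2): 22 + 2 + (-3) + (-7) = 14
σ = (3, 1, 2, 0): 22 + 2 + 30 + 18 = 72
σ = (3, 2, 0, 1): 22 + 24 + (-3) + 0 = 43
σ = (3, 2, 1, 0): 22 + 24 + 17 + 18 = 81
Optimal value attained by: σ = (1, 3, 2, 0).
Answer: det⊕(W) = 81; verdict: SINGULAR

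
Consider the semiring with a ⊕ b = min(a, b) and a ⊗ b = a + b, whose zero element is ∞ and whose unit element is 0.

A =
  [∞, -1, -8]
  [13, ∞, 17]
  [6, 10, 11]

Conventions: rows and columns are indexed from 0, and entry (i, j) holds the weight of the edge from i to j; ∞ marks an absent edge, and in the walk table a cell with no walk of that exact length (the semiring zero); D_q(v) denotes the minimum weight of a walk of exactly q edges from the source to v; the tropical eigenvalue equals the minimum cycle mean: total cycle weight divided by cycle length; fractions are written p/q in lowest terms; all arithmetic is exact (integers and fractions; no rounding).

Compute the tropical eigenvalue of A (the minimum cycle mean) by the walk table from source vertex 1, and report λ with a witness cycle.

q=0: [∞, 0, ∞]
q=1: [13, ∞, 17]
q=2: [23, 12, 5]
q=3: [11, 15, 15]
Optimal cycle mean attained by: cycle 0->2->0, total (-8) + 6, length 2.
Answer: λ = -1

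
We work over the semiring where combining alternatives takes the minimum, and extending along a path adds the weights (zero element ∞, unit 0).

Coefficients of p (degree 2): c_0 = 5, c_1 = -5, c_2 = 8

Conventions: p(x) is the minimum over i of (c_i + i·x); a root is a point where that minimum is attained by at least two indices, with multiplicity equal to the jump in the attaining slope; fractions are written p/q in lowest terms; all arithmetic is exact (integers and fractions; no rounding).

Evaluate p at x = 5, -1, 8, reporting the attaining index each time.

p(5) = min(5+0·5=5, -5+1·5=0, 8+2·5=18) = 0 (attained by i=1)
p(-1) = min(5+0·(-1)=5, -5+1·(-1)=-6, 8+2·(-1)=6) = -6 (attained by i=1)
p(8) = min(5+0·8=5, -5+1·8=3, 8+2·8=24) = 3 (attained by i=1)
Answer: p(5) = 0; p(-1) = -6; p(8) = 3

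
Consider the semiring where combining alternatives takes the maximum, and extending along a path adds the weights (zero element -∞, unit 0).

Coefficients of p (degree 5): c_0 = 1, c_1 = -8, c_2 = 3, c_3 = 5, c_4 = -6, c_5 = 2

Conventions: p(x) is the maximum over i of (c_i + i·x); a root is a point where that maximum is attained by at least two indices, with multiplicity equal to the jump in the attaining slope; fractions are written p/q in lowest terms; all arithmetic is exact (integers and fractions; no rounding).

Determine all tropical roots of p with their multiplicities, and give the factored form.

hull edge (i=0, c=1) to (i=3, c=5): slope 4/3, span 3
hull edge (i=3, c=5) to (i=5, c=2): slope -3/2, span 2
Factored form: p(x) = 2 ⊗ (x ⊕ (-4/3)) ⊗ (x ⊕ (-4/3)) ⊗ (x ⊕ (-4/3)) ⊗ (x ⊕ 3/2) ⊗ (x ⊕ 3/2)
Answer: roots = -4/3 (mult 3), 3/2 (mult 2)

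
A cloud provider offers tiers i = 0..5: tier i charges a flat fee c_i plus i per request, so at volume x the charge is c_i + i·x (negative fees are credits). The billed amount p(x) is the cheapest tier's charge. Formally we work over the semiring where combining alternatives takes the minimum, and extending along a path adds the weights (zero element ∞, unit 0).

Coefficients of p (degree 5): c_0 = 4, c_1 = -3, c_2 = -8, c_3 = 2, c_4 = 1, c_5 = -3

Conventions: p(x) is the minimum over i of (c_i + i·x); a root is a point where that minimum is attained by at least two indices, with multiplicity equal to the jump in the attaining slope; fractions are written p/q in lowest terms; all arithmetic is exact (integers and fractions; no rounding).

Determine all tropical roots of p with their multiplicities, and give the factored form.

hull edge (i=0, c=4) to (i=1, c=-3): slope -7, span 1
hull edge (i=1, c=-3) to (i=2, c=-8): slope -5, span 1
hull edge (i=2, c=-8) to (i=5, c=-3): slope 5/3, span 3
Factored form: p(x) = -3 ⊗ (x ⊕ (-5/3)) ⊗ (x ⊕ (-5/3)) ⊗ (x ⊕ (-5/3)) ⊗ (x ⊕ 5) ⊗ (x ⊕ 7)
Answer: roots = -5/3 (mult 3), 5 (mult 1), 7 (mult 1)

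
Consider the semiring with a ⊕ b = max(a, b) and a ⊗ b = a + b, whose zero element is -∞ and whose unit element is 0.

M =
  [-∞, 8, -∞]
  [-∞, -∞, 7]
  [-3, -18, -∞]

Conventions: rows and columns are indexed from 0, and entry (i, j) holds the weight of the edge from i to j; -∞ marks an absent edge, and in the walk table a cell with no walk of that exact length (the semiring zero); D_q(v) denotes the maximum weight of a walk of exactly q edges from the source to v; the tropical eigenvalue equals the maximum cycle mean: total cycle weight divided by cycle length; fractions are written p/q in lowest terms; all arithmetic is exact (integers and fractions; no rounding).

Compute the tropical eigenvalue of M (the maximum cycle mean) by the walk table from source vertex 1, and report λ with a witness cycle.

q=0: [-∞, 0, -∞]
q=1: [-∞, -∞, 7]
q=2: [4, -11, -∞]
q=3: [-∞, 12, -4]
Optimal cycle mean attained by: cycle 0->1->2->0, total 8 + 7 + (-3), length 3.
Answer: λ = 4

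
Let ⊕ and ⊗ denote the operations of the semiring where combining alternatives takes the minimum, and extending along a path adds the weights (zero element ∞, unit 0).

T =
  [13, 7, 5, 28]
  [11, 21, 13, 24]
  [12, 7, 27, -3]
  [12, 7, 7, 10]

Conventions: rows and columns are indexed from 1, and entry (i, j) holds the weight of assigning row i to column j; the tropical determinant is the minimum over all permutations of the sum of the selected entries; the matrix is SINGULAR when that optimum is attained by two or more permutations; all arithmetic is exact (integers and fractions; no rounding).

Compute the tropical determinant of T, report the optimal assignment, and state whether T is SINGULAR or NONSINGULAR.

σ = (1, 2, 3, 4): 13 + 21 + 27 + 10 = 71
σ = (1, 2, 4, 3): 13 + 21 + (-3) + 7 = 38
σ = (1, 3, 2, 4): 13 + 13 + 7 + 10 = 43
σ = (1, 3, 4, 2): 13 + 13 + (-3) + 7 = 30
σ = (1, 4, 2, 3): 13 + 24 + 7 + 7 = 51
σ = (1, 4, 3, 2): 13 + 24 + 27 + 7 = 71
σ = (2, 1, 3, 4): 7 + 11 + 27 + 10 = 55
σ = (2, 1, 4, 3): 7 + 11 + (-3) + 7 = 22
σ = (2, 3, 1, 4): 7 + 13 + 12 + 10 = 42
σ = (2, 3, 4, 1): 7 + 13 + (-3) + 12 = 29
σ = (2, 4, 1, 3): 7 + 24 + 12 + 7 = 50
σ = (2, 4, 3, 1): 7 + 24 + 27 + 12 = 70
σ = (3, 1, 2, 4): 5 + 11 + 7 + 10 = 33
σ = (3, 1, 4, 2): 5 + 11 + (-3) + 7 = 20
σ = (3, 2, 1, 4): 5 + 21 + 12 + 10 = 48
σ = (3, 2, 4, 1): 5 + 21 + (-3) + 12 = 35
σ = (3, 4, 1, 2): 5 + 24 + 12 + 7 = 48
σ = (3, 4, 2, 1): 5 + 24 + 7 + 12 = 48
σ = (4, 1, 2, 3): 28 + 11 + 7 + 7 = 53
σ = (4, 1, 3, 2): 28 + 11 + 27 + 7 = 73
σ = (4, 2, 1, 3): 28 + 21 + 12 + 7 = 68
σ = (4, 2, 3, 1): 28 + 21 + 27 + 12 = 88
σ = (4, 3, 1, 2): 28 + 13 + 12 + 7 = 60
σ = (4, 3, 2, 1): 28 + 13 + 7 + 12 = 60
Optimal value attained by: σ = (3, 1, 4, 2).
Answer: det⊕(T) = 20; verdict: NONSINGULAR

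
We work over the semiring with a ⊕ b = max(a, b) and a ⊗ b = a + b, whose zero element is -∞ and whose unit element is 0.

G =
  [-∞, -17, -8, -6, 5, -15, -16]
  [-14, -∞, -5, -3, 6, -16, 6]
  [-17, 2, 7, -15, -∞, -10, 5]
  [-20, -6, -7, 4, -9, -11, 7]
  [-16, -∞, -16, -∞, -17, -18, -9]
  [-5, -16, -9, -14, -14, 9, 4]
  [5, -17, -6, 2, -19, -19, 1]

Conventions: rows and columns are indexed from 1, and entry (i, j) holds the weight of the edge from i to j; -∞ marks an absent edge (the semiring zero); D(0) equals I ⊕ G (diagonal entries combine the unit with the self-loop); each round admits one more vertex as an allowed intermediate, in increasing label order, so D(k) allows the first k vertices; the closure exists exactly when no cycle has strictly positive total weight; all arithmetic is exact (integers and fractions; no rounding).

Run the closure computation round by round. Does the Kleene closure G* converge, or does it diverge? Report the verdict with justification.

Detection: at round 0, diagonal entry (3, 3) turns strictly positive.
Key observation: the cycle 3->3 has total weight 7, which is strictly positive.
Answer: DIVERGES — positive cycle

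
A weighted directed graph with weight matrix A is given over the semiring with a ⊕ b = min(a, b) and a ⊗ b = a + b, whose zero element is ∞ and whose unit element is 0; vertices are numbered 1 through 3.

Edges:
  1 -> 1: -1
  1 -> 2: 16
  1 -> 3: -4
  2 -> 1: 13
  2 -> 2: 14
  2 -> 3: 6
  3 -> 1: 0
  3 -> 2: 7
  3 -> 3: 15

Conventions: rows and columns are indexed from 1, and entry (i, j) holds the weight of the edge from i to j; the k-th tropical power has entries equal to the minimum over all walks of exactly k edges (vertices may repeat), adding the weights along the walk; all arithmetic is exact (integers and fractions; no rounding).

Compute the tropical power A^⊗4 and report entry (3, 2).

A^⊗2:
  [-4, 3, -5]
  [6, 13, 9]
  [-1, 16, -4]
A^⊗3:
  [-5, 2, -8]
  [5, 16, 2]
  [-4, 3, -5]
A^⊗4:
  [-8, -1, -9]
  [2, 9, 1]
  [-5, 2, -8]
Key observation: the optimum is the walk 3->1->1->3->2, with weight 0 + (-1) + (-4) + 7 = 2.
Optimal value attained by: walk 3->1->1->3->2.
Answer: (A^⊗4)[3][2] = 2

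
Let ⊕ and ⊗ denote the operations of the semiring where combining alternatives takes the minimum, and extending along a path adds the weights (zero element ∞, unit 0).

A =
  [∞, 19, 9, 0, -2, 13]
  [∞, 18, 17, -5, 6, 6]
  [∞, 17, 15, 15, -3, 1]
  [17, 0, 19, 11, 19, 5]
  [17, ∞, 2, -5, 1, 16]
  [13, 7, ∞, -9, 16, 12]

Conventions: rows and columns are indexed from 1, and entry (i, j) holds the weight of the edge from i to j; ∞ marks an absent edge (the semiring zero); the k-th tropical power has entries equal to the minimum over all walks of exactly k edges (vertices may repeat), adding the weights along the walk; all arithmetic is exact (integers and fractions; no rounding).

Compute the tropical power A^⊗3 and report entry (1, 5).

A^⊗2:
  [15, 0, 0, -7, -1, 5]
  [12, -5, 8, -3, 7, 0]
  [14, 8, -1, -8, -2, 13]
  [18, 11, 17, -5, 6, 6]
  [12, -5, 3, -4, -1, 0]
  [8, -9, 10, 2, 10, -4]
A^⊗3:
  [10, -7, 1, -6, -3, -2]
  [13, -3, 9, -10, 1, 1]
  [9, -8, 0, -7, -4, -3]
  [12, -5, 8, -3, 7, 0]
  [13, -4, 1, -10, 0, 1]
  [9, 2, 8, -14, -3, -3]
Key observation: the optimum is the walk 1->5->3->5, with weight (-2) + 2 + (-3) = -3.
Optimal value attained by: walk 1->5->3->5.
Answer: (A^⊗3)[1][5] = -3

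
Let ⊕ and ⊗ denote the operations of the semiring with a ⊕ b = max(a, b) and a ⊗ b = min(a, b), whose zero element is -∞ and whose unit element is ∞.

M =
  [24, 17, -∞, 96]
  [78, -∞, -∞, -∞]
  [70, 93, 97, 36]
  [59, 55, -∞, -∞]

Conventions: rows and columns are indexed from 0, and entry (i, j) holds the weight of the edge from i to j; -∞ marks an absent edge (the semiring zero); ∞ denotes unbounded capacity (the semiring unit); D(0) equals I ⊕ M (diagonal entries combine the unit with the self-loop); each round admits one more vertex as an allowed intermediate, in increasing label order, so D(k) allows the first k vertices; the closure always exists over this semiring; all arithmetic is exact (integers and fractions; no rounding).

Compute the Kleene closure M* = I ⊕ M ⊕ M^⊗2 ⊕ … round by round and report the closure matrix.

D(0):
  [∞, 17, -∞, 96]
  [78, ∞, -∞, -∞]
  [70, 93, ∞, 36]
  [59, 55, -∞, ∞]
D(1):
  [∞, 17, -∞, 96]
  [78, ∞, -∞, 78]
  [70, 93, ∞, 70]
  [59, 55, -∞, ∞]
D(2):
  [∞, 17, -∞, 96]
  [78, ∞, -∞, 78]
  [78, 93, ∞, 78]
  [59, 55, -∞, ∞]
D(3):
  [∞, 17, -∞, 96]
  [78, ∞, -∞, 78]
  [78, 93, ∞, 78]
  [59, 55, -∞, ∞]
D(4):
  [∞, 55, -∞, 96]
  [78, ∞, -∞, 78]
  [78, 93, ∞, 78]
  [59, 55, -∞, ∞]
Answer: M* = [[∞, 55, -∞, 96], [78, ∞, -∞, 78], [78, 93, ∞, 78], [59, 55, -∞, ∞]]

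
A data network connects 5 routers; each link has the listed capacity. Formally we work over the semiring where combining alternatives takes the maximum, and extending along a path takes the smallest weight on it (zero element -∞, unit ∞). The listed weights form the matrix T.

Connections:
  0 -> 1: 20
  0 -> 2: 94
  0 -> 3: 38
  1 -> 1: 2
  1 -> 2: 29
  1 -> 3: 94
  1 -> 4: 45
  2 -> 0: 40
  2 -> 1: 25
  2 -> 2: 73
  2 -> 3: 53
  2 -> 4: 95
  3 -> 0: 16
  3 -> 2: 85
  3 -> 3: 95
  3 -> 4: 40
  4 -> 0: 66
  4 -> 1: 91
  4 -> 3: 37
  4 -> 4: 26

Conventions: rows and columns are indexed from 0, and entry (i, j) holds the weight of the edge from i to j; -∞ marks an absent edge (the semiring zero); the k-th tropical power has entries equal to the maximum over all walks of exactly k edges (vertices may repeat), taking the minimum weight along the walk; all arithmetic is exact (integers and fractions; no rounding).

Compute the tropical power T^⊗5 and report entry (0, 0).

T^⊗2:
  [40, 25, 73, 53, 94]
  [45, 45, 85, 94, 40]
  [66, 91, 73, 53, 73]
  [40, 40, 85, 95, 85]
  [26, 26, 66, 91, 45]
T^⊗3:
  [66, 91, 73, 53, 73]
  [40, 40, 85, 94, 85]
  [66, 73, 73, 91, 73]
  [66, 85, 85, 95, 85]
  [45, 45, 85, 91, 66]
T^⊗4:
  [66, 73, 73, 91, 73]
  [66, 85, 85, 94, 85]
  [66, 73, 85, 91, 73]
  [66, 85, 85, 95, 85]
  [66, 66, 85, 91, 85]
T^⊗5:
  [66, 73, 85, 91, 73]
  [66, 85, 85, 94, 85]
  [66, 73, 85, 91, 85]
  [66, 85, 85, 95, 85]
  [66, 85, 85, 91, 85]
Key observation: the optimum is the walk 0->2->2->2->4->0, with weight 94 min 73 min 73 min 95 min 66 = 66.
Optimal value attained by: walk 0->2->2->2->4->0.
Answer: (T^⊗5)[0][0] = 66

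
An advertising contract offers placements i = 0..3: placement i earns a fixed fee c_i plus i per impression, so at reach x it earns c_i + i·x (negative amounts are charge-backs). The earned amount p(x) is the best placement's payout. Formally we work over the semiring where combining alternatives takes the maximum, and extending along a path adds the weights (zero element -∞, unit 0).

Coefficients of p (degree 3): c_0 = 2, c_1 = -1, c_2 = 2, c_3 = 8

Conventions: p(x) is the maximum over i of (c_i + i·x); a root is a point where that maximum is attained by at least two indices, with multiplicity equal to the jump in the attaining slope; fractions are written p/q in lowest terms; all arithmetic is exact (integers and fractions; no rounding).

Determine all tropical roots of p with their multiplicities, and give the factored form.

hull edge (i=0, c=2) to (i=3, c=8): slope 2, span 3
Factored form: p(x) = 8 ⊗ (x ⊕ (-2)) ⊗ (x ⊕ (-2)) ⊗ (x ⊕ (-2))
Answer: roots = -2 (mult 3)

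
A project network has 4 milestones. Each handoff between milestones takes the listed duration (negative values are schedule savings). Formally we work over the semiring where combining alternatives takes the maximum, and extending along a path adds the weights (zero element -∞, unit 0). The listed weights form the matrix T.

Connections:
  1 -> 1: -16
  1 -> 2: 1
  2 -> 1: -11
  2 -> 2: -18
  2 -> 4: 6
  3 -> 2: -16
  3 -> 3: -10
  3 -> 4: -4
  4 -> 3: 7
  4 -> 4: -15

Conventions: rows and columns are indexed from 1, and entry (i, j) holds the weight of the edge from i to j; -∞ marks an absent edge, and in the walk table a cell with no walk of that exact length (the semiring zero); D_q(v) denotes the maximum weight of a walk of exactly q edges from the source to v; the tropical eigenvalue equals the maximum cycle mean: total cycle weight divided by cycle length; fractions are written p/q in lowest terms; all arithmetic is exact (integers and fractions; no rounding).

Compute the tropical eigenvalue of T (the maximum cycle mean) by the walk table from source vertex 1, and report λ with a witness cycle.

q=0: [0, -∞, -∞, -∞]
q=1: [-16, 1, -∞, -∞]
q=2: [-10, -15, -∞, 7]
q=3: [-26, -9, 14, -8]
q=4: [-20, -2, 4, 10]
Optimal cycle mean attained by: cycle 3->4->3, total (-4) + 7, length 2.
Answer: λ = 3/2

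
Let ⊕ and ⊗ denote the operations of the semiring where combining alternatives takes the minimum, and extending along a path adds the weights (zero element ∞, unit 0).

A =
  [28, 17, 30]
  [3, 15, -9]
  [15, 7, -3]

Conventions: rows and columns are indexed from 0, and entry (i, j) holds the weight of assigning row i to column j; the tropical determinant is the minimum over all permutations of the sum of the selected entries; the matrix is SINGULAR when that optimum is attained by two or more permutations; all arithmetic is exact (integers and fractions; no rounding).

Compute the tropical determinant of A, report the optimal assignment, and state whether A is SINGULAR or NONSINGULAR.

σ = (0, 1, 2): 28 + 15 + (-3) = 40
σ = (0, 2, 1): 28 + (-9) + 7 = 26
σ = (1, 0, 2): 17 + 3 + (-3) = 17
σ = (1, 2, 0): 17 + (-9) + 15 = 23
σ = (2, 0, 1): 30 + 3 + 7 = 40
σ = (2, 1, 0): 30 + 15 + 15 = 60
Optimal value attained by: σ = (1, 0, 2).
Answer: det⊕(A) = 17; verdict: NONSINGULAR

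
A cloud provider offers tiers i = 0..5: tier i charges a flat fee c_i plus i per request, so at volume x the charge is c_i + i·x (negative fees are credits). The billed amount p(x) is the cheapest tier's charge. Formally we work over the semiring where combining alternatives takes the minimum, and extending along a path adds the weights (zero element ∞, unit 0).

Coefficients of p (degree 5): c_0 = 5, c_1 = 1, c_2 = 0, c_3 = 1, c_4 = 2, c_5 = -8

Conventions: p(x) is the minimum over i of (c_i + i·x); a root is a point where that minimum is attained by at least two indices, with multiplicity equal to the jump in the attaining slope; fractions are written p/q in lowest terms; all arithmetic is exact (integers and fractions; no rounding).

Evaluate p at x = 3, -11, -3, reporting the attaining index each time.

p(3) = min(5+0·3=5, 1+1·3=4, 0+2·3=6, 1+3·3=10, 2+4·3=14, -8+5·3=7) = 4 (attained by i=1)
p(-11) = min(5+0·(-11)=5, 1+1·(-11)=-10, 0+2·(-11)=-22, 1+3·(-11)=-32, 2+4·(-11)=-42, -8+5·(-11)=-63) = -63 (attained by i=5)
p(-3) = min(5+0·(-3)=5, 1+1·(-3)=-2, 0+2·(-3)=-6, 1+3·(-3)=-8, 2+4·(-3)=-10, -8+5·(-3)=-23) = -23 (attained by i=5)
Answer: p(3) = 4; p(-11) = -63; p(-3) = -23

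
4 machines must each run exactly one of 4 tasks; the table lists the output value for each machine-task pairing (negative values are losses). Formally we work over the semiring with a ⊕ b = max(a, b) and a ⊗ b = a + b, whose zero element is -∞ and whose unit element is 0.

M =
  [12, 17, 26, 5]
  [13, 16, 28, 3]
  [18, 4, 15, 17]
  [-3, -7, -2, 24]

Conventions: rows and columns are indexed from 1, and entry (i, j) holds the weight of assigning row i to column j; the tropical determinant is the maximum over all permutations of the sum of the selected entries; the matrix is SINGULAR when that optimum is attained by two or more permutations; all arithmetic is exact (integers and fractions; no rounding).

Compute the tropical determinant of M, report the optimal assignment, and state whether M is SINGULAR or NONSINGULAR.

σ = (1, 2, 3, 4): 12 + 16 + 15 + 24 = 67
σ = (1, 2, 4, 3): 12 + 16 + 17 + (-2) = 43
σ = (1, 3, 2, 4): 12 + 28 + 4 + 24 = 68
σ = (1, 3, 4, 2): 12 + 28 + 17 + (-7) = 50
σ = (1, 4, 2, 3): 12 + 3 + 4 + (-2) = 17
σ = (1, 4, 3, 2): 12 + 3 + 15 + (-7) = 23
σ = (2, 1, 3, 4): 17 + 13 + 15 + 24 = 69
σ = (2, 1, 4, 3): 17 + 13 + 17 + (-2) = 45
σ = (2, 3, 1, 4): 17 + 28 + 18 + 24 = 87
σ = (2, 3, 4, 1): 17 + 28 + 17 + (-3) = 59
σ = (2, 4, 1, 3): 17 + 3 + 18 + (-2) = 36
σ = (2, 4, 3, 1): 17 + 3 + 15 + (-3) = 32
σ = (3, 1, 2, 4): 26 + 13 + 4 + 24 = 67
σ = (3, 1, 4, 2): 26 + 13 + 17 + (-7) = 49
σ = (3, 2, 1, 4): 26 + 16 + 18 + 24 = 84
σ = (3, 2, 4, 1): 26 + 16 + 17 + (-3) = 56
σ = (3, 4, 1, 2): 26 + 3 + 18 + (-7) = 40
σ = (3, 4, 2, 1): 26 + 3 + 4 + (-3) = 30
σ = (4, 1, 2, 3): 5 + 13 + 4 + (-2) = 20
σ = (4, 1, 3, 2): 5 + 13 + 15 + (-7) = 26
σ = (4, 2, 1, 3): 5 + 16 + 18 + (-2) = 37
σ = (4, 2, 3, 1): 5 + 16 + 15 + (-3) = 33
σ = (4, 3, 1, 2): 5 + 28 + 18 + (-7) = 44
σ = (4, 3, 2, 1): 5 + 28 + 4 + (-3) = 34
Optimal value attained by: σ = (2, 3, 1, 4).
Answer: det⊕(M) = 87; verdict: NONSINGULAR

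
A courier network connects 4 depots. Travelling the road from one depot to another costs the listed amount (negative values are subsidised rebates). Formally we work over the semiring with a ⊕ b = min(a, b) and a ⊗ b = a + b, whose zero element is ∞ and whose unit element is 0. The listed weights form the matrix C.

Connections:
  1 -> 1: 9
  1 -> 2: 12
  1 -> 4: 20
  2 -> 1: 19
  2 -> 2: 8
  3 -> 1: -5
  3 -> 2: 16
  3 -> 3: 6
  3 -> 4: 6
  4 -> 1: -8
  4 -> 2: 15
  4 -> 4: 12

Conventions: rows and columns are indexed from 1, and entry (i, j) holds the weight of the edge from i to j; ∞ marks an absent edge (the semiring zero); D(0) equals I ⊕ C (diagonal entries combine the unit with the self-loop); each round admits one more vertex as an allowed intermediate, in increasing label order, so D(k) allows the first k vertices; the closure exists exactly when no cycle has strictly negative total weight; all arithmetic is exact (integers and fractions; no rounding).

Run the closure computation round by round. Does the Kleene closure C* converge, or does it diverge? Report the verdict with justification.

D(0):
  [0, 12, ∞, 20]
  [19, 0, ∞, ∞]
  [-5, 16, 0, 6]
  [-8, 15, ∞, 0]
D(1):
  [0, 12, ∞, 20]
  [19, 0, ∞, 39]
  [-5, 7, 0, 6]
  [-8, 4, ∞, 0]
D(2):
  [0, 12, ∞, 20]
  [19, 0, ∞, 39]
  [-5, 7, 0, 6]
  [-8, 4, ∞, 0]
D(3):
  [0, 12, ∞, 20]
  [19, 0, ∞, 39]
  [-5, 7, 0, 6]
  [-8, 4, ∞, 0]
D(4):
  [0, 12, ∞, 20]
  [19, 0, ∞, 39]
  [-5, 7, 0, 6]
  [-8, 4, ∞, 0]
Key observation: every diagonal entry stays at the unit through all rounds, so no improving cycle exists.
Answer: CONVERGES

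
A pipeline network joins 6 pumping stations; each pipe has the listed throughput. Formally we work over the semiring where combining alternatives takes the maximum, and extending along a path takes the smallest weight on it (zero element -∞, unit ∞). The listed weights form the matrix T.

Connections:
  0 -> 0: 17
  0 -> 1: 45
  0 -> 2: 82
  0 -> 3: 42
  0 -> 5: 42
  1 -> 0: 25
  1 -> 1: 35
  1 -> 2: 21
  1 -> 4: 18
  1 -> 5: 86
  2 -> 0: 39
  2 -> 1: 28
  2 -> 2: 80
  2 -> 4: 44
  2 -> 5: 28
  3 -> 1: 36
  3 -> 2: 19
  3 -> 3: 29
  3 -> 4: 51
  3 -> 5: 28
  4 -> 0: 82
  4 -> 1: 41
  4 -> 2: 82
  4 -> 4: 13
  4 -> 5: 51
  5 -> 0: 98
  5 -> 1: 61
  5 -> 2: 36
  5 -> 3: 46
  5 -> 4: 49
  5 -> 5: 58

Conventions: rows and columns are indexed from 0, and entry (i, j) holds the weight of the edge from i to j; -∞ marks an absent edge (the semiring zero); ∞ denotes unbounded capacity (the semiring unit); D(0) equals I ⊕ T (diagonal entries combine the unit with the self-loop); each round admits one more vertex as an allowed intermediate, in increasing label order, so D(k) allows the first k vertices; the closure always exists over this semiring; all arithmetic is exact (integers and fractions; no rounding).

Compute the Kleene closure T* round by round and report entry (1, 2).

D(0):
  [∞, 45, 82, 42, -∞, 42]
  [25, ∞, 21, -∞, 18, 86]
  [39, 28, ∞, -∞, 44, 28]
  [-∞, 36, 19, ∞, 51, 28]
  [82, 41, 82, -∞, ∞, 51]
  [98, 61, 36, 46, 49, ∞]
D(1):
  [∞, 45, 82, 42, -∞, 42]
  [25, ∞, 25, 25, 18, 86]
  [39, 39, ∞, 39, 44, 39]
  [-∞, 36, 19, ∞, 51, 28]
  [82, 45, 82, 42, ∞, 51]
  [98, 61, 82, 46, 49, ∞]
D(2):
  [∞, 45, 82, 42, 18, 45]
  [25, ∞, 25, 25, 18, 86]
  [39, 39, ∞, 39, 44, 39]
  [25, 36, 25, ∞, 51, 36]
  [82, 45, 82, 42, ∞, 51]
  [98, 61, 82, 46, 49, ∞]
D(3):
  [∞, 45, 82, 42, 44, 45]
  [25, ∞, 25, 25, 25, 86]
  [39, 39, ∞, 39, 44, 39]
  [25, 36, 25, ∞, 51, 36]
  [82, 45, 82, 42, ∞, 51]
  [98, 61, 82, 46, 49, ∞]
D(4):
  [∞, 45, 82, 42, 44, 45]
  [25, ∞, 25, 25, 25, 86]
  [39, 39, ∞, 39, 44, 39]
  [25, 36, 25, ∞, 51, 36]
  [82, 45, 82, 42, ∞, 51]
  [98, 61, 82, 46, 49, ∞]
D(5):
  [∞, 45, 82, 42, 44, 45]
  [25, ∞, 25, 25, 25, 86]
  [44, 44, ∞, 42, 44, 44]
  [51, 45, 51, ∞, 51, 51]
  [82, 45, 82, 42, ∞, 51]
  [98, 61, 82, 46, 49, ∞]
D(6):
  [∞, 45, 82, 45, 45, 45]
  [86, ∞, 82, 46, 49, 86]
  [44, 44, ∞, 44, 44, 44]
  [51, 51, 51, ∞, 51, 51]
  [82, 51, 82, 46, ∞, 51]
  [98, 61, 82, 46, 49, ∞]
Answer: T*[1][2] = 82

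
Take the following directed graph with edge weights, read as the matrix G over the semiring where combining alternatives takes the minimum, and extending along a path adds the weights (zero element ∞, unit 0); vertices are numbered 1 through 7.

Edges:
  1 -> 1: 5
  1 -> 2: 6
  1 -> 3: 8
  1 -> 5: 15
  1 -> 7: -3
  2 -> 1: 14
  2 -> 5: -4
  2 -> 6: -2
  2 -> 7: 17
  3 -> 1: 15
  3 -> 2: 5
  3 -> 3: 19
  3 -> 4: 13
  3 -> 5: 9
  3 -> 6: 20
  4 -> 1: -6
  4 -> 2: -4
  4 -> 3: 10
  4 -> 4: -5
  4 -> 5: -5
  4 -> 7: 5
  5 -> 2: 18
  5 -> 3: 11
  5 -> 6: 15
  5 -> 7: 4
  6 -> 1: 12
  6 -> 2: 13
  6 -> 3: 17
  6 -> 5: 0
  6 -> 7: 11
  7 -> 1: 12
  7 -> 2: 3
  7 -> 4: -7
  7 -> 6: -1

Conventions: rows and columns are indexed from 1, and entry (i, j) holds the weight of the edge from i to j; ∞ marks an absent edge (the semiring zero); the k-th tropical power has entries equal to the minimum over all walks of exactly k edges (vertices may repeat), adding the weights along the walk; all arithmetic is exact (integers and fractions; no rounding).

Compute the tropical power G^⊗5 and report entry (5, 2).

G^⊗2:
  [9, 0, 13, -10, 2, -4, 2]
  [10, 11, 7, 10, -2, 11, 0]
  [7, 9, 20, 8, 1, 3, 12]
  [-11, -9, 2, -10, -10, -6, -9]
  [16, 7, 30, -3, 14, 3, 26]
  [17, 14, 11, 4, 9, 10, 4]
  [-13, -11, 3, -12, -12, 1, -2]
G^⊗3:
  [-16, -14, 0, -15, -15, -2, -5]
  [4, 3, 9, -7, 5, -1, 2]
  [2, 4, 12, 3, 3, 7, 4]
  [-16, -14, -3, -16, -15, -11, -14]
  [-9, -7, 7, -8, -8, 5, 2]
  [-2, 0, 14, -3, -1, 3, 9]
  [-18, -16, -5, -17, -17, -13, -16]
G^⊗4:
  [-21, -19, -8, -20, -20, -16, -19]
  [-13, -11, 3, -12, -12, 1, -2]
  [-3, -1, 10, -3, -2, 2, -1]
  [-22, -20, -8, -21, -21, -16, -19]
  [-14, -12, -1, -13, -13, -9, -12]
  [-9, -7, 6, -8, -8, -2, -5]
  [-23, -21, -10, -23, -22, -18, -21]
G^⊗5:
  [-26, -24, -13, -26, -25, -21, -24]
  [-18, -16, -5, -17, -17, -13, -16]
  [-9, -7, 5, -8, -8, -3, -6]
  [-27, -25, -14, -26, -26, -22, -25]
  [-19, -17, -6, -19, -18, -14, -17]
  [-14, -12, -1, -13, -13, -9, -12]
  [-29, -27, -15, -28, -28, -23, -26]
Key observation: the optimum is the walk 5->7->4->4->4->2, with weight 4 + (-7) + (-5) + (-5) + (-4) = -17.
Optimal value attained by: walk 5->7->4->4->4->2.
Answer: (G^⊗5)[5][2] = -17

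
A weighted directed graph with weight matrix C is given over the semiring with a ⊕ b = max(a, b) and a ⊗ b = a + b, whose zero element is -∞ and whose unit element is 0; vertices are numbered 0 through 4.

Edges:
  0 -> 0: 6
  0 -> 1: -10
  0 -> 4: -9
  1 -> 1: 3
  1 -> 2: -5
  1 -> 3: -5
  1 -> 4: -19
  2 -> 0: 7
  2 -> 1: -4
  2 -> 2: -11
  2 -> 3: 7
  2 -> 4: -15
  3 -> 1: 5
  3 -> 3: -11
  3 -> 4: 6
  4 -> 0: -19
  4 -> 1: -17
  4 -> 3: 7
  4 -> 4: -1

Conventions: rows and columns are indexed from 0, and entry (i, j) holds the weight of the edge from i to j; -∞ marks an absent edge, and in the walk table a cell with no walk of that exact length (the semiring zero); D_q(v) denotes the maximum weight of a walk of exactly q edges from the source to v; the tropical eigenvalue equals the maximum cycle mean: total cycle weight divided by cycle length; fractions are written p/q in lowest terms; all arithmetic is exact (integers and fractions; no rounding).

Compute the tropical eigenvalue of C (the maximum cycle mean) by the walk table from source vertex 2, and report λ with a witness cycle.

q=0: [-∞, -∞, 0, -∞, -∞]
q=1: [7, -4, -11, 7, -15]
q=2: [13, 12, -9, -4, 13]
q=3: [19, 15, 7, 20, 12]
q=4: [25, 25, 10, 19, 26]
q=5: [31, 28, 20, 33, 25]
Optimal cycle mean attained by: cycle 3->4->3, total 6 + 7, length 2.
Answer: λ = 13/2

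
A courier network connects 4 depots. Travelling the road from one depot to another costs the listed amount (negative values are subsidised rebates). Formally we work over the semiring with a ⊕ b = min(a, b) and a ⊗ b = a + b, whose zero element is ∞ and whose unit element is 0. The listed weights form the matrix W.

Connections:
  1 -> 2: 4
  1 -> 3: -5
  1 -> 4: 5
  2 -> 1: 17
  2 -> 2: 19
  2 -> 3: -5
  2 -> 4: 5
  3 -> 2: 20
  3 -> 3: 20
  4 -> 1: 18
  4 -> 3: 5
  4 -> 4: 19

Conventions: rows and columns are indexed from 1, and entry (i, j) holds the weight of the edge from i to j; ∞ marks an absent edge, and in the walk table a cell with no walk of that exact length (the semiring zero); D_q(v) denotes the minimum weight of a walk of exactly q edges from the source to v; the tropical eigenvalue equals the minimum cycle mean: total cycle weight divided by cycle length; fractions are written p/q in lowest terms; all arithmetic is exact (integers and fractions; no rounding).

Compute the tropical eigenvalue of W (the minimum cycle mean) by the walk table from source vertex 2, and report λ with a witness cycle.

q=0: [∞, 0, ∞, ∞]
q=1: [17, 19, -5, 5]
q=2: [23, 15, 10, 22]
q=3: [32, 27, 10, 20]
q=4: [38, 30, 22, 32]
Optimal cycle mean attained by: cycle 2->3->2, total (-5) + 20, length 2.
Answer: λ = 15/2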